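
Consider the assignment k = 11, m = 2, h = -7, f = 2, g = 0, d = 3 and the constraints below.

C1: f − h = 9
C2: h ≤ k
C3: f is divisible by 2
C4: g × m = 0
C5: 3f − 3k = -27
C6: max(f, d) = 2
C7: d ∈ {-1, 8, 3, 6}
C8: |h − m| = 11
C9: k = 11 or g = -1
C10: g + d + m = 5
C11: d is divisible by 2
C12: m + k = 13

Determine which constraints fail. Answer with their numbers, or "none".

C1: f − h = 2 − (-7) = 9 — satisfied.
C2: h = -7, k = 11; -7 ≤ 11 — satisfied.
C3: 2 / 2 = 1, so 2 divides 2 — satisfied.
C4: g × m = 0 × 2 = 0 — satisfied.
C5: 3f − 3k = 3(2) − 3(11) = -27 — satisfied.
C6: max(2, 3) = 3, not 2 — violated.
C7: d = 3 is in {-1, 8, 3, 6} — satisfied.
C8: |-7 − 2| = 9, not 11 — violated.
C9: k = 11 = 11 (first disjunct) — satisfied.
C10: g + d + m = 0 + 3 + 2 = 5 — satisfied.
C11: 3 = 2×1 + 1, so 2 does not divide 3 — violated.
C12: m + k = 2 + 11 = 13 — satisfied.

No — constraints 6, 8, and 11 are not satisfied.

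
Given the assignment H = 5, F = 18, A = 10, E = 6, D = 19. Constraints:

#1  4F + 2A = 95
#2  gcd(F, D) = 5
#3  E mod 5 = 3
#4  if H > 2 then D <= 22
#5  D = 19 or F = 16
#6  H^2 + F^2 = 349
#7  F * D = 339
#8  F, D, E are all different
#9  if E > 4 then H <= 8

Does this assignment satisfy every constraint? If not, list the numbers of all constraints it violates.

Constraints 1, 2, 3, and 7 do not hold.

#1 4F + 2A = 4(18) + 2(10) = 92, not 95  no
#2 gcd(18, 19) = 1, not 5  no
#3 6 mod 5 = 1, not 3  no
#4 H = 5 > 2, so we need D ≤ 22; D = 19 ≤ 22  yes
#5 D = 19 = 19 (first disjunct)  yes
#6 H^2 + F^2 = 5^2 + 18^2 = 25 + 324 = 349  yes
#7 F * D = 18 * 19 = 342, not 339  no
#8 values 18, 19, 6 are pairwise distinct  yes
#9 E = 6 > 4, so we need H ≤ 8; H = 5 ≤ 8  yes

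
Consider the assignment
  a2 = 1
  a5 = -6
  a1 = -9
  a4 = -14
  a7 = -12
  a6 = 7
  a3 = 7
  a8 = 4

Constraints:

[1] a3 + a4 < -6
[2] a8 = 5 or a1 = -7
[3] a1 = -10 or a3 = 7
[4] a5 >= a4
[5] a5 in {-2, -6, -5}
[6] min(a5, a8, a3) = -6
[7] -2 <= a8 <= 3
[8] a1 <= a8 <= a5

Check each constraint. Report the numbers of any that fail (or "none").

The assignment fails constraints 2, 7, 8.

[1] a3 + a4 = 7 + (-14) = -7; -7 < -6 — satisfied.
[2] a8 = 4 ≠ 5 and a1 = -9 ≠ -7; both disjuncts false — violated.
[3] a1 = -9 ≠ -10, but a3 = 7 = 7 (second disjunct) — satisfied.
[4] a5 = -6, a4 = -14; -6 ≥ -14 — satisfied.
[5] a5 = -6 is in {-2, -6, -5} — satisfied.
[6] min(-6, 4, 7) = -6 — satisfied.
[7] a8 = 4 is outside [-2, 3] — violated.
[8] values -9, 4, -6; a8 = 4 is not <= a5 = -6 — violated.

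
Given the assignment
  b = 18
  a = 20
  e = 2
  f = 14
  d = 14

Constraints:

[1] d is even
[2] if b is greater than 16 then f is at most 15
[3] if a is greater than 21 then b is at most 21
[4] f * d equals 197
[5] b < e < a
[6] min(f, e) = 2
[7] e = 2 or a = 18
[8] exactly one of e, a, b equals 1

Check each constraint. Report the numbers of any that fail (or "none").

[1] d = 14 is even  true
[2] b = 18 > 16, so we need f ≤ 15; f = 14 ≤ 15  true
[3] a = 20, not > 21; antecedent false, conditional vacuously true  true
[4] f * d = 14 * 14 = 196, not 197  false
[5] values 18, 2, 20; b = 18 is not < e = 2  false
[6] min(14, 2) = 2  true
[7] e = 2 = 2 (first disjunct)  true
[8] e=2, a=20, b=18; 0 of them equal 1, not exactly one  false

No — constraints 4, 5, and 8 are not satisfied.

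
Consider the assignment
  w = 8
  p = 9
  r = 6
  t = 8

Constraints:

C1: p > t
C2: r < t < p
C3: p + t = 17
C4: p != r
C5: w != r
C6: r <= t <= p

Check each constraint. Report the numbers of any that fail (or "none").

C1: p = 9, t = 8; 9 > 8 — holds.
C2: values 6 < 8 < 9 — holds.
C3: p + t = 9 + 8 = 17 — holds.
C4: p = 9, r = 6; distinct — holds.
C5: w = 8, r = 6; distinct — holds.
C6: values 6 <= 8 <= 9 — holds.

Yes — all constraints hold.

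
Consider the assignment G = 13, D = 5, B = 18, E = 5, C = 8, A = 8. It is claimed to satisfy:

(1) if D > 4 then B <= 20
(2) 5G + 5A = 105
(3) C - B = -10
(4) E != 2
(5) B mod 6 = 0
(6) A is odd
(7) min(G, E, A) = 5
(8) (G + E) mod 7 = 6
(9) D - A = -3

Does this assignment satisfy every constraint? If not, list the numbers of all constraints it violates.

Violated: 6 and 8.

(1) D = 5 > 4, so we need B ≤ 20; B = 18 ≤ 20 — satisfied.
(2) 5G + 5A = 5(13) + 5(8) = 105 — satisfied.
(3) C - B = 8 - 18 = -10 — satisfied.
(4) E = 5, and 5 ≠ 2 — satisfied.
(5) 18 mod 6 = 0 — satisfied.
(6) A = 8 is even — violated.
(7) min(13, 5, 8) = 5 — satisfied.
(8) G + E = 18; 18 mod 7 = 4, not 6 — violated.
(9) D - A = 5 - 8 = -3 — satisfied.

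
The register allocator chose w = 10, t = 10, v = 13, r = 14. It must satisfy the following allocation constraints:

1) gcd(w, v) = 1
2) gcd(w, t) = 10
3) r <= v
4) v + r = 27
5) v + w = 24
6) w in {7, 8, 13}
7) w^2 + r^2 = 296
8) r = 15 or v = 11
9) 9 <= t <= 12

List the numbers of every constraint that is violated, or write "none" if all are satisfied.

1) gcd(10, 13) = 1 — OK.
2) gcd(10, 10) = 10 — OK.
3) r = 14, v = 13; 14 > 13 (want ≤) — violated.
4) v + r = 13 + 14 = 27 — OK.
5) v + w = 13 + 10 = 23, not 24 — violated.
6) w = 10 is not in {7, 8, 13} — violated.
7) w^2 + r^2 = 10^2 + 14^2 = 100 + 196 = 296 — OK.
8) r = 14 ≠ 15 and v = 13 ≠ 11; both disjuncts false — violated.
9) t = 10 lies in [9, 12] — OK.

Violated: 3, 5, 6, 8.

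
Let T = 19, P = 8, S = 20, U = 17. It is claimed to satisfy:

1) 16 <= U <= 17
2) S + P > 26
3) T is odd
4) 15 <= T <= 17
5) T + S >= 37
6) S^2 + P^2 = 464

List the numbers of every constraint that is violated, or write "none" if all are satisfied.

Violated: 4.

1) U = 17 lies in [16, 17]  holds
2) S + P = 20 + 8 = 28; 28 > 26  holds
3) T = 19 is odd  holds
4) T = 19 is outside [15, 17]  fails
5) T + S = 19 + 20 = 39; 39 ≥ 37  holds
6) S^2 + P^2 = 20^2 + 8^2 = 400 + 64 = 464  holds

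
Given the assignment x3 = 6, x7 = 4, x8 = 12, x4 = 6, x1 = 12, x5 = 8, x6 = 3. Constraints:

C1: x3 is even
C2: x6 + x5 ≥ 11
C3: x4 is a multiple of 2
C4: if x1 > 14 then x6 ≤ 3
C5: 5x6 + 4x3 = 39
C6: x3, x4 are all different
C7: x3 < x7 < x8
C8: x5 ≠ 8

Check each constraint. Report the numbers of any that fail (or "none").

C1: x3 = 6 is even  OK
C2: x6 + x5 = 3 + 8 = 11; 11 ≥ 11  OK
C3: 6 / 2 = 3, so 2 divides 6  OK
C4: x1 = 12, not > 14; antecedent false, conditional vacuously true  OK
C5: 5x6 + 4x3 = 5(3) + 4(6) = 39  OK
C6: x3 = x4 = 6, not all different  FAIL
C7: values 6, 4, 12; x3 = 6 is not < x7 = 4  FAIL
C8: x5 = 8, but 8 is required to differ  FAIL

Violated: 6, 7, and 8.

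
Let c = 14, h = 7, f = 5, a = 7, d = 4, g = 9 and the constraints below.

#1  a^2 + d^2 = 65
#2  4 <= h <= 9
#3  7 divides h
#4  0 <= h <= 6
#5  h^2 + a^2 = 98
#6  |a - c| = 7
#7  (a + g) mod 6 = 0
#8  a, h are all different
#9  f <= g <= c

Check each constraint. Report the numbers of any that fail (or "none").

#1 a^2 + d^2 = 7^2 + 4^2 = 49 + 16 = 65 — holds.
#2 h = 7 lies in [4, 9] — holds.
#3 7 / 7 = 1, so 7 divides 7 — holds.
#4 h = 7 is outside [0, 6] — fails.
#5 h^2 + a^2 = 7^2 + 7^2 = 49 + 49 = 98 — holds.
#6 |7 - 14| = 7 — holds.
#7 a + g = 16; 16 mod 6 = 4, not 0 — fails.
#8 a = h = 7, not all different — fails.
#9 values 5 <= 9 <= 14 — holds.

Constraints 4, 7, 8 are violated.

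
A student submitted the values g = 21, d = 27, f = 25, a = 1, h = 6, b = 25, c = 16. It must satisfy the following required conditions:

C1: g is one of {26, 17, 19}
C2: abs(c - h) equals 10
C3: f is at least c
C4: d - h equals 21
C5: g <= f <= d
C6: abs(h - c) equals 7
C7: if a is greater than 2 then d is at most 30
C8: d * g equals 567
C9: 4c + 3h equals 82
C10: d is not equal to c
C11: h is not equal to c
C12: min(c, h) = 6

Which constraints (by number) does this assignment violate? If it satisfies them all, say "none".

Violated: 1 and 6.

C1: g = 21 is not in {26, 17, 19} — violated.
C2: abs(16 - 6) = 10 — satisfied.
C3: f = 25, c = 16; 25 ≥ 16 — satisfied.
C4: d - h = 27 - 6 = 21 — satisfied.
C5: values 21 <= 25 <= 27 — satisfied.
C6: abs(6 - 16) = 10, not 7 — violated.
C7: a = 1, not > 2; antecedent false, conditional vacuously true — satisfied.
C8: d * g = 27 * 21 = 567 — satisfied.
C9: 4c + 3h = 4(16) + 3(6) = 82 — satisfied.
C10: d = 27, c = 16; distinct — satisfied.
C11: h = 6, c = 16; distinct — satisfied.
C12: min(16, 6) = 6 — satisfied.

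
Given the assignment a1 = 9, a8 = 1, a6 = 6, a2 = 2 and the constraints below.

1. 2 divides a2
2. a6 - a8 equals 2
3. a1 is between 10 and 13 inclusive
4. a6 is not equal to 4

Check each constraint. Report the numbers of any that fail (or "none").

1. 2 / 2 = 1, so 2 divides 2 — OK.
2. a6 - a8 = 6 - 1 = 5, not 2 — violated.
3. a1 = 9 is outside [10, 13] — violated.
4. a6 = 6, and 6 ≠ 4 — OK.

No — constraints 2 and 3 are not satisfied.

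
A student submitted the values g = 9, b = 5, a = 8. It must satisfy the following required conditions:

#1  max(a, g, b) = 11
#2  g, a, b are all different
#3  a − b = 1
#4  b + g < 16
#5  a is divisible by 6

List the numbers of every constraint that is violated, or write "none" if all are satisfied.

#1 max(8, 9, 5) = 9, not 11  fails
#2 values 9, 8, 5 are pairwise distinct  holds
#3 a − b = 8 − 5 = 3, not 1  fails
#4 b + g = 5 + 9 = 14; 14 < 16  holds
#5 8 = 6×1 + 2, so 6 does not divide 8  fails

Constraints 1, 3, and 5 are violated.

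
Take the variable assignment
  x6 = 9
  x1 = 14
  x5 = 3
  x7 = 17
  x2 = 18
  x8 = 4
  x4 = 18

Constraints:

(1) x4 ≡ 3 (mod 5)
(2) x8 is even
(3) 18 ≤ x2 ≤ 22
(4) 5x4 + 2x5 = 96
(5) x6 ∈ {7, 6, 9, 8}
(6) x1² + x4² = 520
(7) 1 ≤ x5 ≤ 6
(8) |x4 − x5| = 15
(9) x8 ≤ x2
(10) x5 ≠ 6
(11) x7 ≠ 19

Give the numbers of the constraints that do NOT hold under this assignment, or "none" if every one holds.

(1) 18 mod 5 = 3 — holds.
(2) x8 = 4 is even — holds.
(3) x2 = 18 lies in [18, 22] — holds.
(4) 5x4 + 2x5 = 5(18) + 2(3) = 96 — holds.
(5) x6 = 9 is in {7, 6, 9, 8} — holds.
(6) x1² + x4² = 14² + 18² = 196 + 324 = 520 — holds.
(7) x5 = 3 lies in [1, 6] — holds.
(8) |18 − 3| = 15 — holds.
(9) x8 = 4, x2 = 18; 4 ≤ 18 — holds.
(10) x5 = 3, and 3 ≠ 6 — holds.
(11) x7 = 17, and 17 ≠ 19 — holds.

All constraints are satisfied.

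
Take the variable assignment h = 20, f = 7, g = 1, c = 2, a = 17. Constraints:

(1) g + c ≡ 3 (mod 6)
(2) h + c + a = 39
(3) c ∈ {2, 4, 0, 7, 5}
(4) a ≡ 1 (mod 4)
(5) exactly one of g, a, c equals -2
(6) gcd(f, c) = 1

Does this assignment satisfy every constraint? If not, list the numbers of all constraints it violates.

Violated: 5.

(1) g + c = 3; 3 mod 6 = 3  true
(2) h + c + a = 20 + 2 + 17 = 39  true
(3) c = 2 is in {2, 4, 0, 7, 5}  true
(4) 17 mod 4 = 1  true
(5) g=1, a=17, c=2; 0 of them equal -2, not exactly one  false
(6) gcd(7, 2) = 1  true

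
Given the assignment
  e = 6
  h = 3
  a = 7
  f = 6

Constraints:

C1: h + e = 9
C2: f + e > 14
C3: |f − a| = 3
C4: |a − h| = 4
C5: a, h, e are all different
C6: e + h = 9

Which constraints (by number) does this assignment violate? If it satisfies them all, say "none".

C1: h + e = 3 + 6 = 9 — OK.
C2: f + e = 6 + 6 = 12; 12 ≤ 14, bound 14 not met — violated.
C3: |6 − 7| = 1, not 3 — violated.
C4: |7 − 3| = 4 — OK.
C5: values 7, 3, 6 are pairwise distinct — OK.
C6: e + h = 6 + 3 = 9 — OK.

No — constraints 2 and 3 are not satisfied.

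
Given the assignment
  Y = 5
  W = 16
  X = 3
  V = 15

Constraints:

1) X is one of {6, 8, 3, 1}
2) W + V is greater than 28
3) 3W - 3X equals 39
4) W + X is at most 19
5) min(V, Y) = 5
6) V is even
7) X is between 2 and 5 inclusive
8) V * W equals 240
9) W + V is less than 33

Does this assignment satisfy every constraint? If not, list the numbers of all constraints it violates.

Constraint 6 is violated.

1) X = 3 is in {6, 8, 3, 1}  holds
2) W + V = 16 + 15 = 31; 31 > 28  holds
3) 3W - 3X = 3(16) - 3(3) = 39  holds
4) W + X = 16 + 3 = 19; 19 ≤ 19  holds
5) min(15, 5) = 5  holds
6) V = 15 is odd  fails
7) X = 3 lies in [2, 5]  holds
8) V * W = 15 * 16 = 240  holds
9) W + V = 16 + 15 = 31; 31 < 33  holds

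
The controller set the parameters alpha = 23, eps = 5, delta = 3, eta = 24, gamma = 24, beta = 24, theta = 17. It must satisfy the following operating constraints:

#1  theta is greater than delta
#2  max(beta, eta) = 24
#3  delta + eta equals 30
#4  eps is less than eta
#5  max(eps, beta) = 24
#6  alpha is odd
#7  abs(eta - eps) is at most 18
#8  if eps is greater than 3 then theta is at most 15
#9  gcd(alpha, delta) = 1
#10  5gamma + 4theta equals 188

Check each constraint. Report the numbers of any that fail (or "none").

Constraints 3, 7, and 8 do not hold.

#1 theta = 17, delta = 3; 17 > 3  holds
#2 max(24, 24) = 24  holds
#3 delta + eta = 3 + 24 = 27, not 30  fails
#4 eps = 5, eta = 24; 5 < 24  holds
#5 max(5, 24) = 24  holds
#6 alpha = 23 is odd  holds
#7 abs(24 - 5) = 19; 19 > 18, exceeds bound 18  fails
#8 eps = 5 > 3, so we need theta ≤ 15; but theta = 17 > 15  fails
#9 gcd(23, 3) = 1  holds
#10 5gamma + 4theta = 5(24) + 4(17) = 188  holds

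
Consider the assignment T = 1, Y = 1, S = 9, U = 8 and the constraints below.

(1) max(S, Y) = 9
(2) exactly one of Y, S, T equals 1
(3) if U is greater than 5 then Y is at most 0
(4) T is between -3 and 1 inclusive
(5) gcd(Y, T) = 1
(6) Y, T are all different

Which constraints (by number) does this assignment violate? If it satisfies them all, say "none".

(1) max(9, 1) = 9 — satisfied.
(2) Y=1, S=9, T=1; 2 of them equal 1, not exactly one — violated.
(3) U = 8 > 5, so we need Y ≤ 0; but Y = 1 > 0 — violated.
(4) T = 1 lies in [-3, 1] — satisfied.
(5) gcd(1, 1) = 1 — satisfied.
(6) Y = T = 1, not all different — violated.

No — constraints 2, 3, and 6 are not satisfied.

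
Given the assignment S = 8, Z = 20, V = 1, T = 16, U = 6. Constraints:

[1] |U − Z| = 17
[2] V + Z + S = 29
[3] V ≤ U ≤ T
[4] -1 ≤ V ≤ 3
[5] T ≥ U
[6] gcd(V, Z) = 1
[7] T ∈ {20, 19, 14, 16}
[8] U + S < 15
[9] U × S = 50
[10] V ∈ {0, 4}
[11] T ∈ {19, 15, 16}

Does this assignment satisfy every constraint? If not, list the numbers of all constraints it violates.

The assignment fails constraints 1, 9, and 10.

[1] |6 − 20| = 14, not 17 — does not hold.
[2] V + Z + S = 1 + 20 + 8 = 29 — holds.
[3] values 1 ≤ 6 ≤ 16 — holds.
[4] V = 1 lies in [-1, 3] — holds.
[5] T = 16, U = 6; 16 ≥ 6 — holds.
[6] gcd(1, 20) = 1 — holds.
[7] T = 16 is in {20, 19, 14, 16} — holds.
[8] U + S = 6 + 8 = 14; 14 < 15 — holds.
[9] U × S = 6 × 8 = 48, not 50 — does not hold.
[10] V = 1 is not in {0, 4} — does not hold.
[11] T = 16 is in {19, 15, 16} — holds.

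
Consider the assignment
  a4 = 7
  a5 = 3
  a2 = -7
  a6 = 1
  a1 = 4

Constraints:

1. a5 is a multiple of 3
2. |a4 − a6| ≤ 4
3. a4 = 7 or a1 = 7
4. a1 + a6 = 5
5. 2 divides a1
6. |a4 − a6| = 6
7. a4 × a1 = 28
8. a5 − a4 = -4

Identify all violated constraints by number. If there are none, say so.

No — constraint 2 is not satisfied.

1. 3 / 3 = 1, so 3 divides 3 — OK.
2. |7 − 1| = 6; 6 > 4, exceeds bound 4 — violated.
3. a4 = 7 = 7 (first disjunct) — OK.
4. a1 + a6 = 4 + 1 = 5 — OK.
5. 4 / 2 = 2, so 2 divides 4 — OK.
6. |7 − 1| = 6 — OK.
7. a4 × a1 = 7 × 4 = 28 — OK.
8. a5 − a4 = 3 − 7 = -4 — OK.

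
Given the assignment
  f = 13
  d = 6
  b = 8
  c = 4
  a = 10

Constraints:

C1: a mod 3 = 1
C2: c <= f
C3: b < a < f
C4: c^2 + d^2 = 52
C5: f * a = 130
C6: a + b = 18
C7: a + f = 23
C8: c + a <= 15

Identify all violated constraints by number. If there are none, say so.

The assignment satisfies every constraint.

C1: 10 mod 3 = 1 — holds.
C2: c = 4, f = 13; 4 ≤ 13 — holds.
C3: values 8 < 10 < 13 — holds.
C4: c^2 + d^2 = 4^2 + 6^2 = 16 + 36 = 52 — holds.
C5: f * a = 13 * 10 = 130 — holds.
C6: a + b = 10 + 8 = 18 — holds.
C7: a + f = 10 + 13 = 23 — holds.
C8: c + a = 4 + 10 = 14; 14 ≤ 15 — holds.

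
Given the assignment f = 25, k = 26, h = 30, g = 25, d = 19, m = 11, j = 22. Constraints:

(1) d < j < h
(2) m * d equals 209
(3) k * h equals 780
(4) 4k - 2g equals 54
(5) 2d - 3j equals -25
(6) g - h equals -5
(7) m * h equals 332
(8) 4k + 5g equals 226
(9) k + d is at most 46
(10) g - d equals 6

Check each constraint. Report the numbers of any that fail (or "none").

Violated: 5, 7, 8.

(1) values 19 < 22 < 30 — holds.
(2) m * d = 11 * 19 = 209 — holds.
(3) k * h = 26 * 30 = 780 — holds.
(4) 4k - 2g = 4(26) - 2(25) = 54 — holds.
(5) 2d - 3j = 2(19) - 3(22) = -28, not -25 — does not hold.
(6) g - h = 25 - 30 = -5 — holds.
(7) m * h = 11 * 30 = 330, not 332 — does not hold.
(8) 4k + 5g = 4(26) + 5(25) = 229, not 226 — does not hold.
(9) k + d = 26 + 19 = 45; 45 ≤ 46 — holds.
(10) g - d = 25 - 19 = 6 — holds.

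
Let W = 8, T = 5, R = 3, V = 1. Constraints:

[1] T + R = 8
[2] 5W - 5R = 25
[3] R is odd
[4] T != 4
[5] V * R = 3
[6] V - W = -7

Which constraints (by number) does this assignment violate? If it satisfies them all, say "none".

[1] T + R = 5 + 3 = 8  holds
[2] 5W - 5R = 5(8) - 5(3) = 25  holds
[3] R = 3 is odd  holds
[4] T = 5, and 5 ≠ 4  holds
[5] V * R = 1 * 3 = 3  holds
[6] V - W = 1 - 8 = -7  holds

All constraints are satisfied.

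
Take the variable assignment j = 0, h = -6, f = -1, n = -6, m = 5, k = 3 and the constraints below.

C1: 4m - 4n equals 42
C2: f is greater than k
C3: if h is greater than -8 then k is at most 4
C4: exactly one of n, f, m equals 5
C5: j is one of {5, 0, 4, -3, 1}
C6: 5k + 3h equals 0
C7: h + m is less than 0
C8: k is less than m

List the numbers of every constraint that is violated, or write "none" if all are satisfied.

Constraints 1, 2, 6 are violated.

C1: 4m - 4n = 4(5) - 4(-6) = 44, not 42 — violated.
C2: f = -1, k = 3; -1 ≤ 3 (want >) — violated.
C3: h = -6 > -8, so we need k ≤ 4; k = 3 ≤ 4 — OK.
C4: n=-6, f=-1, m=5; 1 of them equals 5 — OK.
C5: j = 0 is in {5, 0, 4, -3, 1} — OK.
C6: 5k + 3h = 5(3) + 3(-6) = -3, not 0 — violated.
C7: h + m = -6 + 5 = -1; -1 < 0 — OK.
C8: k = 3, m = 5; 3 < 5 — OK.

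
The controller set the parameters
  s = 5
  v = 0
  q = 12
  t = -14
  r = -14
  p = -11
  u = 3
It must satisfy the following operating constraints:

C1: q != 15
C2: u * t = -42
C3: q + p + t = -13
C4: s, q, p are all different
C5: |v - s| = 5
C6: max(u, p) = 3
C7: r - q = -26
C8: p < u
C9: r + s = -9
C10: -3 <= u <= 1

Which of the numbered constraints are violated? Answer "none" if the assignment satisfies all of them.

C1: q = 12, and 12 ≠ 15  yes
C2: u * t = 3 * (-14) = -42  yes
C3: q + p + t = 12 + (-11) + (-14) = -13  yes
C4: values 5, 12, -11 are pairwise distinct  yes
C5: |0 - 5| = 5  yes
C6: max(3, -11) = 3  yes
C7: r - q = -14 - 12 = -26  yes
C8: p = -11, u = 3; -11 < 3  yes
C9: r + s = -14 + 5 = -9  yes
C10: u = 3 is outside [-3, 1]  no

No — constraint 10 is not satisfied.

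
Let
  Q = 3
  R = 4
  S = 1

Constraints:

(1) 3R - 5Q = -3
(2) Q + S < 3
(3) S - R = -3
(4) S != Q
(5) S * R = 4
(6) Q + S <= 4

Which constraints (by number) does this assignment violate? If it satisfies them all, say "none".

(1) 3R - 5Q = 3(4) - 5(3) = -3  ✓
(2) Q + S = 3 + 1 = 4; 4 ≥ 3, bound 3 not met  ✗
(3) S - R = 1 - 4 = -3  ✓
(4) S = 1, Q = 3; distinct  ✓
(5) S * R = 1 * 4 = 4  ✓
(6) Q + S = 3 + 1 = 4; 4 ≤ 4  ✓

Constraint 2 is violated.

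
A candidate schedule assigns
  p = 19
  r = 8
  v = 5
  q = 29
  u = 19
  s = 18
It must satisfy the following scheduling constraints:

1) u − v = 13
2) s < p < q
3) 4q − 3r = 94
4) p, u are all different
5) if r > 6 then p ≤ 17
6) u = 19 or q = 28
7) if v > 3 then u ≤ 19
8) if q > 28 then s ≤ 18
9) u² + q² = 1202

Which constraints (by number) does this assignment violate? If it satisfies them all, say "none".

1) u − v = 19 − 5 = 14, not 13 — fails.
2) values 18 < 19 < 29 — holds.
3) 4q − 3r = 4(29) − 3(8) = 92, not 94 — fails.
4) p = u = 19, not all different — fails.
5) r = 8 > 6, so we need p ≤ 17; but p = 19 > 17 — fails.
6) u = 19 = 19 (first disjunct) — holds.
7) v = 5 > 3, so we need u ≤ 19; u = 19 ≤ 19 — holds.
8) q = 29 > 28, so we need s ≤ 18; s = 18 ≤ 18 — holds.
9) u² + q² = 19² + 29² = 361 + 841 = 1202 — holds.

Constraints 1, 3, 4, 5 do not hold.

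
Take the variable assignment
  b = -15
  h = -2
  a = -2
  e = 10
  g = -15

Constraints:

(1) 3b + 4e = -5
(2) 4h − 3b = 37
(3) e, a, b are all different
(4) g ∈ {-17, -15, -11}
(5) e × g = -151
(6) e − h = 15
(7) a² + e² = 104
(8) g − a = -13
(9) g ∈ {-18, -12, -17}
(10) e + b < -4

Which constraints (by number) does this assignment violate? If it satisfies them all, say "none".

(1) 3b + 4e = 3(-15) + 4(10) = -5 — holds.
(2) 4h − 3b = 4(-2) − 3(-15) = 37 — holds.
(3) values 10, -2, -15 are pairwise distinct — holds.
(4) g = -15 is in {-17, -15, -11} — holds.
(5) e × g = 10 × (-15) = -150, not -151 — fails.
(6) e − h = 10 − (-2) = 12, not 15 — fails.
(7) a² + e² = (-2)² + 10² = 4 + 100 = 104 — holds.
(8) g − a = -15 − (-2) = -13 — holds.
(9) g = -15 is not in {-18, -12, -17} — fails.
(10) e + b = 10 + (-15) = -5; -5 < -4 — holds.

The assignment fails constraints 5, 6, and 9.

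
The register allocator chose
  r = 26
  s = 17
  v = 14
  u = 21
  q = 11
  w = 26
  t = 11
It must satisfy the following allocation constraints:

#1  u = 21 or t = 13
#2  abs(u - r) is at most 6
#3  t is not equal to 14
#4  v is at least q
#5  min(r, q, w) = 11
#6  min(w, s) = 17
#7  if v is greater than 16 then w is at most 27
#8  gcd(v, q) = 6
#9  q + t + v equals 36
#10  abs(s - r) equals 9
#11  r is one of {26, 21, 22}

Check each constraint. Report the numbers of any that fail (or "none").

No — constraint 8 is not satisfied.

#1 u = 21 = 21 (first disjunct)  true
#2 abs(21 - 26) = 5; 5 ≤ 6  true
#3 t = 11, and 11 ≠ 14  true
#4 v = 14, q = 11; 14 ≥ 11  true
#5 min(26, 11, 26) = 11  true
#6 min(26, 17) = 17  true
#7 v = 14, not > 16; antecedent false, conditional vacuously true  true
#8 gcd(14, 11) = 1, not 6  false
#9 q + t + v = 11 + 11 + 14 = 36  true
#10 abs(17 - 26) = 9  true
#11 r = 26 is in {26, 21, 22}  true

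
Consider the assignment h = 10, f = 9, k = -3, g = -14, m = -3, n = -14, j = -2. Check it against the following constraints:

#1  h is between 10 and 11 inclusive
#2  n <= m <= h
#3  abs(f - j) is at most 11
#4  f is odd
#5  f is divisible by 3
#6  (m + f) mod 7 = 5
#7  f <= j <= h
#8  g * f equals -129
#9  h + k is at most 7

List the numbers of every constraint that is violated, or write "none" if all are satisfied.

#1 h = 10 lies in [10, 11]  OK
#2 values -14 <= -3 <= 10  OK
#3 abs(9 - (-2)) = 11; 11 ≤ 11  OK
#4 f = 9 is odd  OK
#5 9 / 3 = 3, so 3 divides 9  OK
#6 m + f = 6; 6 mod 7 = 6, not 5  FAIL
#7 values 9, -2, 10; f = 9 is not <= j = -2  FAIL
#8 g * f = -14 * 9 = -126, not -129  FAIL
#9 h + k = 10 + (-3) = 7; 7 ≤ 7  OK

No — constraints 6, 7, and 8 are not satisfied.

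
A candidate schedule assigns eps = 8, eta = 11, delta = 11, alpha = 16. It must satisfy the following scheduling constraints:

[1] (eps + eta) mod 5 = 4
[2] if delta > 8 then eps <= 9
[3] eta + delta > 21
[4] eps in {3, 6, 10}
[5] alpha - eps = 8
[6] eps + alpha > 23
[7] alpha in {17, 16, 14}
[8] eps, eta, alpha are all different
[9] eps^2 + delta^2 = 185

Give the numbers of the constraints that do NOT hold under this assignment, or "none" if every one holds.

Constraint 4 is violated.

[1] eps + eta = 19; 19 mod 5 = 4  true
[2] delta = 11 > 8, so we need eps ≤ 9; eps = 8 ≤ 9  true
[3] eta + delta = 11 + 11 = 22; 22 > 21  true
[4] eps = 8 is not in {3, 6, 10}  false
[5] alpha - eps = 16 - 8 = 8  true
[6] eps + alpha = 8 + 16 = 24; 24 > 23  true
[7] alpha = 16 is in {17, 16, 14}  true
[8] values 8, 11, 16 are pairwise distinct  true
[9] eps^2 + delta^2 = 8^2 + 11^2 = 64 + 121 = 185  true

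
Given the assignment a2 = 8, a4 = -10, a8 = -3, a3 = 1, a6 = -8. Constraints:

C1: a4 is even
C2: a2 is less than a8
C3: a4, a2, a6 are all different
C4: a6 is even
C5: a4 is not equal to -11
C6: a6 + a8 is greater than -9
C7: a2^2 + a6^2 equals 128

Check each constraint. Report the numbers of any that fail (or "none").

Constraints 2 and 6 do not hold.

C1: a4 = -10 is even — OK.
C2: a2 = 8, a8 = -3; 8 ≥ -3 (want <) — violated.
C3: values -10, 8, -8 are pairwise distinct — OK.
C4: a6 = -8 is even — OK.
C5: a4 = -10, and -10 ≠ -11 — OK.
C6: a6 + a8 = -8 + (-3) = -11; -11 ≤ -9, bound -9 not met — violated.
C7: a2^2 + a6^2 = 8^2 + (-8)^2 = 64 + 64 = 128 — OK.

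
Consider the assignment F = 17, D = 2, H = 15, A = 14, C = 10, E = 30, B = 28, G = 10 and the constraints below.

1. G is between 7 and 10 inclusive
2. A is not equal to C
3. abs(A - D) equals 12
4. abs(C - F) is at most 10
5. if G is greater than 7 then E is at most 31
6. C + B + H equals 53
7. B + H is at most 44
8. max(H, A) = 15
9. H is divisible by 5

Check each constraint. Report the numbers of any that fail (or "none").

Yes — all constraints hold.

1. G = 10 lies in [7, 10] — holds.
2. A = 14, C = 10; distinct — holds.
3. abs(14 - 2) = 12 — holds.
4. abs(10 - 17) = 7; 7 ≤ 10 — holds.
5. G = 10 > 7, so we need E ≤ 31; E = 30 ≤ 31 — holds.
6. C + B + H = 10 + 28 + 15 = 53 — holds.
7. B + H = 28 + 15 = 43; 43 ≤ 44 — holds.
8. max(15, 14) = 15 — holds.
9. 15 / 5 = 3, so 5 divides 15 — holds.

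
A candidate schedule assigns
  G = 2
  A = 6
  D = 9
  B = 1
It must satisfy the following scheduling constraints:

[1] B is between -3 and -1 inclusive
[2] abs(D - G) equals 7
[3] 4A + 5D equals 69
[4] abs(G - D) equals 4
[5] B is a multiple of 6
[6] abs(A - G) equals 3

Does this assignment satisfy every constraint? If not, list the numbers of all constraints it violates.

The assignment fails constraints 1, 4, 5, 6.

[1] B = 1 is outside [-3, -1]  no
[2] abs(9 - 2) = 7  yes
[3] 4A + 5D = 4(6) + 5(9) = 69  yes
[4] abs(2 - 9) = 7, not 4  no
[5] 1 = 6*0 + 1, so 6 does not divide 1  no
[6] abs(6 - 2) = 4, not 3  no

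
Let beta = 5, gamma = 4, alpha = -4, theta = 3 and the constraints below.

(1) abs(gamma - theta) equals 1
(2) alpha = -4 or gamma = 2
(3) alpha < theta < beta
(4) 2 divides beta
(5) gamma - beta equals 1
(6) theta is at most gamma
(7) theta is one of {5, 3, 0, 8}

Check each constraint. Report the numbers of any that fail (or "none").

(1) abs(4 - 3) = 1 — holds.
(2) alpha = -4 = -4 (first disjunct) — holds.
(3) values -4 < 3 < 5 — holds.
(4) 5 = 2*2 + 1, so 2 does not divide 5 — does not hold.
(5) gamma - beta = 4 - 5 = -1, not 1 — does not hold.
(6) theta = 3, gamma = 4; 3 ≤ 4 — holds.
(7) theta = 3 is in {5, 3, 0, 8} — holds.

Constraints 4 and 5 are violated.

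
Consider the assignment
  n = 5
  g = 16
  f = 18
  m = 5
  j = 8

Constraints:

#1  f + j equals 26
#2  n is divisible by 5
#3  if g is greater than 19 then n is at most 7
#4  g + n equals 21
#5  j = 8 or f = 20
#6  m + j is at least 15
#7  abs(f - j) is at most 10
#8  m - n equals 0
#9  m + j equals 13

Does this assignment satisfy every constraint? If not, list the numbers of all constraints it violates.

#1 f + j = 18 + 8 = 26 — OK.
#2 5 / 5 = 1, so 5 divides 5 — OK.
#3 g = 16, not > 19; antecedent false, conditional vacuously true — OK.
#4 g + n = 16 + 5 = 21 — OK.
#5 j = 8 = 8 (first disjunct) — OK.
#6 m + j = 5 + 8 = 13; 13 < 15, bound 15 not met — violated.
#7 abs(18 - 8) = 10; 10 ≤ 10 — OK.
#8 m - n = 5 - 5 = 0 — OK.
#9 m + j = 5 + 8 = 13 — OK.

No — constraint 6 is not satisfied.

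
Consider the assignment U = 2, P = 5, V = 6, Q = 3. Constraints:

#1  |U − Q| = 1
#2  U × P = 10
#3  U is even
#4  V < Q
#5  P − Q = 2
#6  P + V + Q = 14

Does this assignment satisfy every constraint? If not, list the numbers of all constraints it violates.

Constraint 4 does not hold.

#1 |2 − 3| = 1 — holds.
#2 U × P = 2 × 5 = 10 — holds.
#3 U = 2 is even — holds.
#4 V = 6, Q = 3; 6 ≥ 3 (want <) — fails.
#5 P − Q = 5 − 3 = 2 — holds.
#6 P + V + Q = 5 + 6 + 3 = 14 — holds.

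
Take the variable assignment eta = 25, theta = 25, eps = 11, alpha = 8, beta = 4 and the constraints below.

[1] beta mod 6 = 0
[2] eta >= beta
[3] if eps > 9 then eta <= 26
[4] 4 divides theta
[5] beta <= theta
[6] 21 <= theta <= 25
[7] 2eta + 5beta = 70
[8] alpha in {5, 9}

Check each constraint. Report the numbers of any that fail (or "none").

[1] 4 mod 6 = 4, not 0  false
[2] eta = 25, beta = 4; 25 ≥ 4  true
[3] eps = 11 > 9, so we need eta ≤ 26; eta = 25 ≤ 26  true
[4] 25 = 4*6 + 1, so 4 does not divide 25  false
[5] beta = 4, theta = 25; 4 ≤ 25  true
[6] theta = 25 lies in [21, 25]  true
[7] 2eta + 5beta = 2(25) + 5(4) = 70  true
[8] alpha = 8 is not in {5, 9}  false

Constraints 1, 4, and 8 are violated.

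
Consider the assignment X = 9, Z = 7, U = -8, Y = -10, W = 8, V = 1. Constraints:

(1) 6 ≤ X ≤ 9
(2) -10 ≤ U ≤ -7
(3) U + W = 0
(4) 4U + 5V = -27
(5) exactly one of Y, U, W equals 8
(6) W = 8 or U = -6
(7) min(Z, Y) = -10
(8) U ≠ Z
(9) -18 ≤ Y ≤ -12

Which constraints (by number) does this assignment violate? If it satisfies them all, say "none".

Constraint 9 is violated.

(1) X = 9 lies in [6, 9] — holds.
(2) U = -8 lies in [-10, -7] — holds.
(3) U + W = -8 + 8 = 0 — holds.
(4) 4U + 5V = 4(-8) + 5(1) = -27 — holds.
(5) Y=-10, U=-8, W=8; 1 of them equals 8 — holds.
(6) W = 8 = 8 (first disjunct) — holds.
(7) min(7, -10) = -10 — holds.
(8) U = -8, Z = 7; distinct — holds.
(9) Y = -10 is outside [-18, -12] — does not hold.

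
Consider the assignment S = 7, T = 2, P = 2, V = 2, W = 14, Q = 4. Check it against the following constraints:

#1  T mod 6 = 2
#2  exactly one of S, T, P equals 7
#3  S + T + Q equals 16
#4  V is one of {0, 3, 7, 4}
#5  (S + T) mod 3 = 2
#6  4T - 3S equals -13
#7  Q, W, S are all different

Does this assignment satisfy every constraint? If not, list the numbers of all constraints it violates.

No — constraints 3, 4, 5 are not satisfied.

#1 2 mod 6 = 2 — holds.
#2 S=7, T=2, P=2; 1 of them equals 7 — holds.
#3 S + T + Q = 7 + 2 + 4 = 13, not 16 — fails.
#4 V = 2 is not in {0, 3, 7, 4} — fails.
#5 S + T = 9; 9 mod 3 = 0, not 2 — fails.
#6 4T - 3S = 4(2) - 3(7) = -13 — holds.
#7 values 4, 14, 7 are pairwise distinct — holds.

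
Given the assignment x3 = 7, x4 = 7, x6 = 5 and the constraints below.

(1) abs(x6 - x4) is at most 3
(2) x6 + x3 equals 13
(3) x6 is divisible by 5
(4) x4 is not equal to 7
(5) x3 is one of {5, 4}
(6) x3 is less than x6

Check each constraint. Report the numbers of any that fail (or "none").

(1) abs(5 - 7) = 2; 2 ≤ 3 — holds.
(2) x6 + x3 = 5 + 7 = 12, not 13 — does not hold.
(3) 5 / 5 = 1, so 5 divides 5 — holds.
(4) x4 = 7, but 7 is required to differ — does not hold.
(5) x3 = 7 is not in {5, 4} — does not hold.
(6) x3 = 7, x6 = 5; 7 ≥ 5 (want <) — does not hold.

Constraints 2, 4, 5, 6 do not hold.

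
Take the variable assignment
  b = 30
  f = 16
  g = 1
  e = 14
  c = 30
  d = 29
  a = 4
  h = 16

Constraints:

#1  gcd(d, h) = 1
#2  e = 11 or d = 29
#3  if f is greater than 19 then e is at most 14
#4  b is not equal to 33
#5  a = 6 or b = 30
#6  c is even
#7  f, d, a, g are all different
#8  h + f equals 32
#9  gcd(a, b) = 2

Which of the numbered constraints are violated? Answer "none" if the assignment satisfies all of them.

Yes — all constraints hold.

#1 gcd(29, 16) = 1  ✓
#2 e = 14 ≠ 11, but d = 29 = 29 (second disjunct)  ✓
#3 f = 16, not > 19; antecedent false, conditional vacuously true  ✓
#4 b = 30, and 30 ≠ 33  ✓
#5 a = 4 ≠ 6, but b = 30 = 30 (second disjunct)  ✓
#6 c = 30 is even  ✓
#7 values 16, 29, 4, 1 are pairwise distinct  ✓
#8 h + f = 16 + 16 = 32  ✓
#9 gcd(4, 30) = 2  ✓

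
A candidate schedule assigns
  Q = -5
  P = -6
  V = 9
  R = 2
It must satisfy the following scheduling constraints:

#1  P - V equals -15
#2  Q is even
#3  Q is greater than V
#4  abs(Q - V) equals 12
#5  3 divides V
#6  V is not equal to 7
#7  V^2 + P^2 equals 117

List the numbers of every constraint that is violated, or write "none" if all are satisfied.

Constraints 2, 3, 4 are violated.

#1 P - V = -6 - 9 = -15  yes
#2 Q = -5 is odd  no
#3 Q = -5, V = 9; -5 ≤ 9 (want >)  no
#4 abs(-5 - 9) = 14, not 12  no
#5 9 / 3 = 3, so 3 divides 9  yes
#6 V = 9, and 9 ≠ 7  yes
#7 V^2 + P^2 = 9^2 + (-6)^2 = 81 + 36 = 117  yes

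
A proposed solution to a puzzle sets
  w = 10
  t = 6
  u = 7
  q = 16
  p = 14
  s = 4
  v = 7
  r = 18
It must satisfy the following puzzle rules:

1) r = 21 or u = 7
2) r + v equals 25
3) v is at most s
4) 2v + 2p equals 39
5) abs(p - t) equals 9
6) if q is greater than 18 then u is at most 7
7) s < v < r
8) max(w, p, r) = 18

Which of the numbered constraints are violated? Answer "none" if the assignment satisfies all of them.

Constraints 3, 4, and 5 are violated.

1) r = 18 ≠ 21, but u = 7 = 7 (second disjunct)  ✔
2) r + v = 18 + 7 = 25  ✔
3) v = 7, s = 4; 7 > 4 (want ≤)  ✘
4) 2v + 2p = 2(7) + 2(14) = 42, not 39  ✘
5) abs(14 - 6) = 8, not 9  ✘
6) q = 16, not > 18; antecedent false, conditional vacuously true  ✔
7) values 4 < 7 < 18  ✔
8) max(10, 14, 18) = 18  ✔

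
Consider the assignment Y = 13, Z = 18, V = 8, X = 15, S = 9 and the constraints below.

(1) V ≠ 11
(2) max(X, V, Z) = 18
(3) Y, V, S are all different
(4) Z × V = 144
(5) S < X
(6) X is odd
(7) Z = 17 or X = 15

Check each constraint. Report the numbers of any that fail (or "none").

The assignment satisfies every constraint.

(1) V = 8, and 8 ≠ 11  true
(2) max(15, 8, 18) = 18  true
(3) values 13, 8, 9 are pairwise distinct  true
(4) Z × V = 18 × 8 = 144  true
(5) S = 9, X = 15; 9 < 15  true
(6) X = 15 is odd  true
(7) Z = 18 ≠ 17, but X = 15 = 15 (second disjunct)  true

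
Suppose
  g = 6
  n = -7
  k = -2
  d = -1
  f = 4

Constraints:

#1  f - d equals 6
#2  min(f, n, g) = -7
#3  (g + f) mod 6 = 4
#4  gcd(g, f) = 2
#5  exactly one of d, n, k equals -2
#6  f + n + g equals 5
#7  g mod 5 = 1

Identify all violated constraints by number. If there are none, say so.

Constraints 1 and 6 are violated.

#1 f - d = 4 - (-1) = 5, not 6 — violated.
#2 min(4, -7, 6) = -7 — OK.
#3 g + f = 10; 10 mod 6 = 4 — OK.
#4 gcd(6, 4) = 2 — OK.
#5 d=-1, n=-7, k=-2; 1 of them equals -2 — OK.
#6 f + n + g = 4 + (-7) + 6 = 3, not 5 — violated.
#7 6 mod 5 = 1 — OK.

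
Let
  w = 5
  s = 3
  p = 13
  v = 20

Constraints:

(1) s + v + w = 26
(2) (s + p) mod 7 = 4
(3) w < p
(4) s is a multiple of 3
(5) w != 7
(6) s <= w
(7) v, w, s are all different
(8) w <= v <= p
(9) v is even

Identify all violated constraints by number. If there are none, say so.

The assignment fails constraints 1, 2, and 8.

(1) s + v + w = 3 + 20 + 5 = 28, not 26 — does not hold.
(2) s + p = 16; 16 mod 7 = 2, not 4 — does not hold.
(3) w = 5, p = 13; 5 < 13 — holds.
(4) 3 / 3 = 1, so 3 divides 3 — holds.
(5) w = 5, and 5 ≠ 7 — holds.
(6) s = 3, w = 5; 3 ≤ 5 — holds.
(7) values 20, 5, 3 are pairwise distinct — holds.
(8) values 5, 20, 13; v = 20 is not <= p = 13 — does not hold.
(9) v = 20 is even — holds.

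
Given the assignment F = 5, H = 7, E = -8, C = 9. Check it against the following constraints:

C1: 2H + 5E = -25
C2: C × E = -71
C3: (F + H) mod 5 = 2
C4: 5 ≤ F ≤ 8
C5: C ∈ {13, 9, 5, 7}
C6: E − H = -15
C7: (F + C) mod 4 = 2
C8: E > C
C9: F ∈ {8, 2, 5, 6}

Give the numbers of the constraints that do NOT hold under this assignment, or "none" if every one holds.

C1: 2H + 5E = 2(7) + 5(-8) = -26, not -25 — does not hold.
C2: C × E = 9 × (-8) = -72, not -71 — does not hold.
C3: F + H = 12; 12 mod 5 = 2 — holds.
C4: F = 5 lies in [5, 8] — holds.
C5: C = 9 is in {13, 9, 5, 7} — holds.
C6: E − H = -8 − 7 = -15 — holds.
C7: F + C = 14; 14 mod 4 = 2 — holds.
C8: E = -8, C = 9; -8 ≤ 9 (want >) — does not hold.
C9: F = 5 is in {8, 2, 5, 6} — holds.

Violated: 1, 2, 8.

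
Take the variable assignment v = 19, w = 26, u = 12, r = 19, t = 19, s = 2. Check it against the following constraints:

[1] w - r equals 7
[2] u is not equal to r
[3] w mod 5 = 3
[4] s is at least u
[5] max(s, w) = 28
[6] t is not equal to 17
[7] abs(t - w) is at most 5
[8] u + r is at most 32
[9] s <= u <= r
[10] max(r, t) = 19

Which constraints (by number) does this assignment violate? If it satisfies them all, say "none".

[1] w - r = 26 - 19 = 7 — holds.
[2] u = 12, r = 19; distinct — holds.
[3] 26 mod 5 = 1, not 3 — fails.
[4] s = 2, u = 12; 2 < 12 (want ≥) — fails.
[5] max(2, 26) = 26, not 28 — fails.
[6] t = 19, and 19 ≠ 17 — holds.
[7] abs(19 - 26) = 7; 7 > 5, exceeds bound 5 — fails.
[8] u + r = 12 + 19 = 31; 31 ≤ 32 — holds.
[9] values 2 <= 12 <= 19 — holds.
[10] max(19, 19) = 19 — holds.

Constraints 3, 4, 5, 7 do not hold.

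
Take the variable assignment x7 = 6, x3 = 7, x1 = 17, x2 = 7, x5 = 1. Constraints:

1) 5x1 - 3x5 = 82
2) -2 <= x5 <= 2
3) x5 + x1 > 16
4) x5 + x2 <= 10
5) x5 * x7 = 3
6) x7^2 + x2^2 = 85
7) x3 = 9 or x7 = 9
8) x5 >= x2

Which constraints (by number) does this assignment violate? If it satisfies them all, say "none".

1) 5x1 - 3x5 = 5(17) - 3(1) = 82  ✔
2) x5 = 1 lies in [-2, 2]  ✔
3) x5 + x1 = 1 + 17 = 18; 18 > 16  ✔
4) x5 + x2 = 1 + 7 = 8; 8 ≤ 10  ✔
5) x5 * x7 = 1 * 6 = 6, not 3  ✘
6) x7^2 + x2^2 = 6^2 + 7^2 = 36 + 49 = 85  ✔
7) x3 = 7 ≠ 9 and x7 = 6 ≠ 9; both disjuncts false  ✘
8) x5 = 1, x2 = 7; 1 < 7 (want ≥)  ✘

The assignment fails constraints 5, 7, and 8.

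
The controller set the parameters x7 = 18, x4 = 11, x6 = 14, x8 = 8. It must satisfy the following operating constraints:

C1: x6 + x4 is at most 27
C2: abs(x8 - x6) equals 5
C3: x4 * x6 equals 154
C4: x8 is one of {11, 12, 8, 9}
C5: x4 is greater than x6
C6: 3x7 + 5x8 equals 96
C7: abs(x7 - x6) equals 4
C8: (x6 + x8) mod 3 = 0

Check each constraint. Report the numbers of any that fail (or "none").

C1: x6 + x4 = 14 + 11 = 25; 25 ≤ 27 — holds.
C2: abs(8 - 14) = 6, not 5 — does not hold.
C3: x4 * x6 = 11 * 14 = 154 — holds.
C4: x8 = 8 is in {11, 12, 8, 9} — holds.
C5: x4 = 11, x6 = 14; 11 ≤ 14 (want >) — does not hold.
C6: 3x7 + 5x8 = 3(18) + 5(8) = 94, not 96 — does not hold.
C7: abs(18 - 14) = 4 — holds.
C8: x6 + x8 = 22; 22 mod 3 = 1, not 0 — does not hold.

Constraints 2, 5, 6, 8 do not hold.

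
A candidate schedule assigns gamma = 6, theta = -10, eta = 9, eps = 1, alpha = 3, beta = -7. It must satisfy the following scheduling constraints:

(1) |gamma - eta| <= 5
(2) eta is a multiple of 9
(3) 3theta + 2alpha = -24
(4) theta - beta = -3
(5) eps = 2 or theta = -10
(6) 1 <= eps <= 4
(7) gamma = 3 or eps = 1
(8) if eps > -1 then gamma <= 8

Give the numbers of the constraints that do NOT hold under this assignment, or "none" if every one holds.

(1) |6 - 9| = 3; 3 ≤ 5  holds
(2) 9 / 9 = 1, so 9 divides 9  holds
(3) 3theta + 2alpha = 3(-10) + 2(3) = -24  holds
(4) theta - beta = -10 - (-7) = -3  holds
(5) eps = 1 ≠ 2, but theta = -10 = -10 (second disjunct)  holds
(6) eps = 1 lies in [1, 4]  holds
(7) gamma = 6 ≠ 3, but eps = 1 = 1 (second disjunct)  holds
(8) eps = 1 > -1, so we need gamma ≤ 8; gamma = 6 ≤ 8  holds

All constraints are satisfied.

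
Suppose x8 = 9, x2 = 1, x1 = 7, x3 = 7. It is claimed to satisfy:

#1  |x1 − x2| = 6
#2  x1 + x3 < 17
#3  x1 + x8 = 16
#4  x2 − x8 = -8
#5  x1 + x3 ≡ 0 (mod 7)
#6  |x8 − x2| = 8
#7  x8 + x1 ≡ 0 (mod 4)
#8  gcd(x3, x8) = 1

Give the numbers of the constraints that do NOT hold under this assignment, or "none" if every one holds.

#1 |7 − 1| = 6 — satisfied.
#2 x1 + x3 = 7 + 7 = 14; 14 < 17 — satisfied.
#3 x1 + x8 = 7 + 9 = 16 — satisfied.
#4 x2 − x8 = 1 − 9 = -8 — satisfied.
#5 x1 + x3 = 14; 14 mod 7 = 0 — satisfied.
#6 |9 − 1| = 8 — satisfied.
#7 x8 + x1 = 16; 16 mod 4 = 0 — satisfied.
#8 gcd(7, 9) = 1 — satisfied.

Yes — all constraints hold.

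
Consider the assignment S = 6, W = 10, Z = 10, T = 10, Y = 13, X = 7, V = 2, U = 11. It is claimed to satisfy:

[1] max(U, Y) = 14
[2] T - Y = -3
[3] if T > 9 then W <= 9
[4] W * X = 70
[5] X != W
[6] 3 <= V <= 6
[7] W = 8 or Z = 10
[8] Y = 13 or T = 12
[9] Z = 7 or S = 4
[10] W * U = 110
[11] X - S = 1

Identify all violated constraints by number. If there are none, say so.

The assignment fails constraints 1, 3, 6, and 9.

[1] max(11, 13) = 13, not 14 — violated.
[2] T - Y = 10 - 13 = -3 — OK.
[3] T = 10 > 9, so we need W ≤ 9; but W = 10 > 9 — violated.
[4] W * X = 10 * 7 = 70 — OK.
[5] X = 7, W = 10; distinct — OK.
[6] V = 2 is outside [3, 6] — violated.
[7] W = 10 ≠ 8, but Z = 10 = 10 (second disjunct) — OK.
[8] Y = 13 = 13 (first disjunct) — OK.
[9] Z = 10 ≠ 7 and S = 6 ≠ 4; both disjuncts false — violated.
[10] W * U = 10 * 11 = 110 — OK.
[11] X - S = 7 - 6 = 1 — OK.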